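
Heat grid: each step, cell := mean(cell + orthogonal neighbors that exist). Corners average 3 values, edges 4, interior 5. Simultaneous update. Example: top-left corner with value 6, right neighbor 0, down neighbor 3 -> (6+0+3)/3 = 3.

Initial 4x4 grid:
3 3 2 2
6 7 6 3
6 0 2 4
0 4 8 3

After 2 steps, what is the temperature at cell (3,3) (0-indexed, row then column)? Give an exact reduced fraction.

Answer: 49/12

Derivation:
Step 1: cell (3,3) = 5
Step 2: cell (3,3) = 49/12
Full grid after step 2:
  53/12 77/20 10/3 28/9
  169/40 429/100 97/25 157/48
  469/120 91/25 381/100 63/16
  28/9 863/240 65/16 49/12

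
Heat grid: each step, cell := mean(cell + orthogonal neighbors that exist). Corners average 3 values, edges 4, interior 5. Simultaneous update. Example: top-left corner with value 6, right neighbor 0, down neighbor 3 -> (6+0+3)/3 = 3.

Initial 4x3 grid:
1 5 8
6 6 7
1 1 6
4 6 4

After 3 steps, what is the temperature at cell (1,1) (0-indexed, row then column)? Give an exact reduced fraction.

Answer: 5681/1200

Derivation:
Step 1: cell (1,1) = 5
Step 2: cell (1,1) = 97/20
Step 3: cell (1,1) = 5681/1200
Full grid after step 3:
  317/72 1829/360 2453/432
  493/120 5681/1200 7871/1440
  2689/720 871/200 7003/1440
  1613/432 1299/320 499/108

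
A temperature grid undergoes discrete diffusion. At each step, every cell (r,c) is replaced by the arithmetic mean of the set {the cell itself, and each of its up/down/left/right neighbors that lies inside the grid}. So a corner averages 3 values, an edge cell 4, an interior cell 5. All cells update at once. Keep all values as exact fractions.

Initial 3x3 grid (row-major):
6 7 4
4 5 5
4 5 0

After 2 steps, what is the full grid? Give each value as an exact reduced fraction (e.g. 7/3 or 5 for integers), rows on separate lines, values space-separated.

After step 1:
  17/3 11/2 16/3
  19/4 26/5 7/2
  13/3 7/2 10/3
After step 2:
  191/36 217/40 43/9
  399/80 449/100 521/120
  151/36 491/120 31/9

Answer: 191/36 217/40 43/9
399/80 449/100 521/120
151/36 491/120 31/9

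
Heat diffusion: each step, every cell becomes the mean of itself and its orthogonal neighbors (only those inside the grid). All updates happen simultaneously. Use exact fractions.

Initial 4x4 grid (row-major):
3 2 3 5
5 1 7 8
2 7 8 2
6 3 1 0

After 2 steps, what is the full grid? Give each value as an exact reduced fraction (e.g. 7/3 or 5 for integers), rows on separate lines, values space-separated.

Answer: 25/9 427/120 517/120 181/36
929/240 19/5 491/100 311/60
937/240 457/100 221/50 4
155/36 907/240 53/16 17/6

Derivation:
After step 1:
  10/3 9/4 17/4 16/3
  11/4 22/5 27/5 11/2
  5 21/5 5 9/2
  11/3 17/4 3 1
After step 2:
  25/9 427/120 517/120 181/36
  929/240 19/5 491/100 311/60
  937/240 457/100 221/50 4
  155/36 907/240 53/16 17/6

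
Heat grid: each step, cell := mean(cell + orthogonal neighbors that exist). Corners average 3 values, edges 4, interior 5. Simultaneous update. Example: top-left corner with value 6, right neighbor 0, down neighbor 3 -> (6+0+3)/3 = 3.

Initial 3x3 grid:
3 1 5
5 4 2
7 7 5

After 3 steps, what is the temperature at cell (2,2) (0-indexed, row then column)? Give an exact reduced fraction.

Answer: 9883/2160

Derivation:
Step 1: cell (2,2) = 14/3
Step 2: cell (2,2) = 173/36
Step 3: cell (2,2) = 9883/2160
Full grid after step 3:
  679/180 52061/14400 7393/2160
  65011/14400 25057/6000 1823/450
  5479/1080 23837/4800 9883/2160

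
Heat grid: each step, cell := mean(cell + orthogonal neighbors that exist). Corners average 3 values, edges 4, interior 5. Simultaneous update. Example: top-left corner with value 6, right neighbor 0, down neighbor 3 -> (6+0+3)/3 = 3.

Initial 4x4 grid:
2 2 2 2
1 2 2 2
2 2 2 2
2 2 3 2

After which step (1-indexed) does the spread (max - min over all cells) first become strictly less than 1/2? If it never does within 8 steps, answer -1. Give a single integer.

Answer: 3

Derivation:
Step 1: max=7/3, min=5/3, spread=2/3
Step 2: max=271/120, min=209/120, spread=31/60
Step 3: max=2371/1080, min=1949/1080, spread=211/540
  -> spread < 1/2 first at step 3
Step 4: max=69841/32400, min=59759/32400, spread=5041/16200
Step 5: max=2074111/972000, min=1813889/972000, spread=130111/486000
Step 6: max=61575781/29160000, min=55064219/29160000, spread=3255781/14580000
Step 7: max=1831960351/874800000, min=1667239649/874800000, spread=82360351/437400000
Step 8: max=54562577821/26244000000, min=50413422179/26244000000, spread=2074577821/13122000000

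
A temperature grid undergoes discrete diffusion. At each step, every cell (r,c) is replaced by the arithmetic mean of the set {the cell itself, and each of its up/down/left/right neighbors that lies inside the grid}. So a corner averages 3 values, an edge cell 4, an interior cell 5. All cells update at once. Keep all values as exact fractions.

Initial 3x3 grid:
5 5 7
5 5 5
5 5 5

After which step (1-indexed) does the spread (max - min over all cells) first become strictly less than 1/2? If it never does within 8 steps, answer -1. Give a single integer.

Answer: 3

Derivation:
Step 1: max=17/3, min=5, spread=2/3
Step 2: max=50/9, min=5, spread=5/9
Step 3: max=581/108, min=5, spread=41/108
  -> spread < 1/2 first at step 3
Step 4: max=34531/6480, min=911/180, spread=347/1296
Step 5: max=2050937/388800, min=9157/1800, spread=2921/15552
Step 6: max=122468539/23328000, min=1105483/216000, spread=24611/186624
Step 7: max=7317122033/1399680000, min=24956741/4860000, spread=207329/2239488
Step 8: max=437933952451/83980800000, min=1334801599/259200000, spread=1746635/26873856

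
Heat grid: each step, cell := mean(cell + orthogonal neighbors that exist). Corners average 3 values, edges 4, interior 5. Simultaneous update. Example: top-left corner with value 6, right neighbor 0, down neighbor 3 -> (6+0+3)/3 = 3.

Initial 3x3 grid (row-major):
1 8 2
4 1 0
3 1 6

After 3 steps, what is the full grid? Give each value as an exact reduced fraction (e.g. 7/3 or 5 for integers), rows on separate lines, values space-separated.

After step 1:
  13/3 3 10/3
  9/4 14/5 9/4
  8/3 11/4 7/3
After step 2:
  115/36 101/30 103/36
  241/80 261/100 643/240
  23/9 211/80 22/9
After step 3:
  6893/2160 10829/3600 6413/2160
  4549/1600 17167/6000 38141/14400
  1477/540 4099/1600 1397/540

Answer: 6893/2160 10829/3600 6413/2160
4549/1600 17167/6000 38141/14400
1477/540 4099/1600 1397/540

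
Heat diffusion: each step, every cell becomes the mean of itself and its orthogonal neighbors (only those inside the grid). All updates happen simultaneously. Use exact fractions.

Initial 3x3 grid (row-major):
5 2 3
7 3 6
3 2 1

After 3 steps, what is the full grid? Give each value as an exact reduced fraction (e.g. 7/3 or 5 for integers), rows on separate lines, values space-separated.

Answer: 1775/432 10709/2880 775/216
5567/1440 4423/1200 9469/2880
179/48 3163/960 77/24

Derivation:
After step 1:
  14/3 13/4 11/3
  9/2 4 13/4
  4 9/4 3
After step 2:
  149/36 187/48 61/18
  103/24 69/20 167/48
  43/12 53/16 17/6
After step 3:
  1775/432 10709/2880 775/216
  5567/1440 4423/1200 9469/2880
  179/48 3163/960 77/24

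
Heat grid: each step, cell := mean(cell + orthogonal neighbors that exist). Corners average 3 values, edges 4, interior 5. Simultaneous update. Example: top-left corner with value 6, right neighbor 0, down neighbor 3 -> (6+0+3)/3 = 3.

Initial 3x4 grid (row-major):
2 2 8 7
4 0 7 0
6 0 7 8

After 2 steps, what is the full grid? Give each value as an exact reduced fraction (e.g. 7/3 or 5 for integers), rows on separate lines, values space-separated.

Answer: 26/9 107/30 23/5 11/2
29/10 13/4 24/5 199/40
115/36 881/240 363/80 16/3

Derivation:
After step 1:
  8/3 3 6 5
  3 13/5 22/5 11/2
  10/3 13/4 11/2 5
After step 2:
  26/9 107/30 23/5 11/2
  29/10 13/4 24/5 199/40
  115/36 881/240 363/80 16/3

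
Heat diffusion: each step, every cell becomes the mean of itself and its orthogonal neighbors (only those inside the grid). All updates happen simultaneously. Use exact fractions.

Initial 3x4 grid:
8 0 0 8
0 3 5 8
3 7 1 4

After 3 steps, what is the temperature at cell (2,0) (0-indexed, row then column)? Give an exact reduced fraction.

Answer: 1453/432

Derivation:
Step 1: cell (2,0) = 10/3
Step 2: cell (2,0) = 31/9
Step 3: cell (2,0) = 1453/432
Full grid after step 3:
  649/216 5761/1800 14017/3600 9689/2160
  7663/2400 6729/2000 5893/1500 67493/14400
  1453/432 25319/7200 29459/7200 614/135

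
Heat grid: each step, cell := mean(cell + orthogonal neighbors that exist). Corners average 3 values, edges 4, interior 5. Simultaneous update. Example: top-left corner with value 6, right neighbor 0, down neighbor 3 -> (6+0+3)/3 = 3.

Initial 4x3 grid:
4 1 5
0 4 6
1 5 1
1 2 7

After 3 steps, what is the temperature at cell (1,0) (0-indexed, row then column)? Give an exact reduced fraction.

Answer: 2201/900

Derivation:
Step 1: cell (1,0) = 9/4
Step 2: cell (1,0) = 133/60
Step 3: cell (1,0) = 2201/900
Full grid after step 3:
  2801/1080 22513/7200 291/80
  2201/900 18739/6000 8761/2400
  8719/3600 8837/3000 26663/7200
  5051/2160 43871/14400 3733/1080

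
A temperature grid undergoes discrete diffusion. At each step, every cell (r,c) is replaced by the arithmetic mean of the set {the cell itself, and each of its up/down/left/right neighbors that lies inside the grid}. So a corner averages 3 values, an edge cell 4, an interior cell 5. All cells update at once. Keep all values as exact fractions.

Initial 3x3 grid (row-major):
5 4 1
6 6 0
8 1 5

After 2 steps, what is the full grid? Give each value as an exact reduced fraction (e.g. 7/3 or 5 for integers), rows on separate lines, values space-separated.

Answer: 61/12 211/60 26/9
393/80 433/100 151/60
65/12 77/20 10/3

Derivation:
After step 1:
  5 4 5/3
  25/4 17/5 3
  5 5 2
After step 2:
  61/12 211/60 26/9
  393/80 433/100 151/60
  65/12 77/20 10/3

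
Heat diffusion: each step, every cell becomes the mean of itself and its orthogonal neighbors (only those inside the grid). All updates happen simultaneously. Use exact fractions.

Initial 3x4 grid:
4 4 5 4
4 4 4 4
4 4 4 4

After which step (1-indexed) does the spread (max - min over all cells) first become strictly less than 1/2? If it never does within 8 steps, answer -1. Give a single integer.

Step 1: max=13/3, min=4, spread=1/3
  -> spread < 1/2 first at step 1
Step 2: max=511/120, min=4, spread=31/120
Step 3: max=4531/1080, min=4, spread=211/1080
Step 4: max=448897/108000, min=7247/1800, spread=14077/108000
Step 5: max=4028407/972000, min=435683/108000, spread=5363/48600
Step 6: max=120380809/29160000, min=242869/60000, spread=93859/1166400
Step 7: max=7208674481/1749600000, min=394136467/97200000, spread=4568723/69984000
Step 8: max=431684435629/104976000000, min=11845618889/2916000000, spread=8387449/167961600

Answer: 1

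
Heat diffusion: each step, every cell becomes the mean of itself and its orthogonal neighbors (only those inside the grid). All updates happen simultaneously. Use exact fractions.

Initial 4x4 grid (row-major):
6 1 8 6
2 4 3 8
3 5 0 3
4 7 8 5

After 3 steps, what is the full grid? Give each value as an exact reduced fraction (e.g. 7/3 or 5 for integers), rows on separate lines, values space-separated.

Answer: 263/72 10153/2400 34019/7200 11621/2160
3011/800 3861/1000 5503/1200 8801/1800
28771/7200 25243/6000 3301/750 8453/1800
9733/2160 8389/1800 8513/1800 1291/270

Derivation:
After step 1:
  3 19/4 9/2 22/3
  15/4 3 23/5 5
  7/2 19/5 19/5 4
  14/3 6 5 16/3
After step 2:
  23/6 61/16 1271/240 101/18
  53/16 199/50 209/50 157/30
  943/240 201/50 106/25 68/15
  85/18 73/15 151/30 43/9
After step 3:
  263/72 10153/2400 34019/7200 11621/2160
  3011/800 3861/1000 5503/1200 8801/1800
  28771/7200 25243/6000 3301/750 8453/1800
  9733/2160 8389/1800 8513/1800 1291/270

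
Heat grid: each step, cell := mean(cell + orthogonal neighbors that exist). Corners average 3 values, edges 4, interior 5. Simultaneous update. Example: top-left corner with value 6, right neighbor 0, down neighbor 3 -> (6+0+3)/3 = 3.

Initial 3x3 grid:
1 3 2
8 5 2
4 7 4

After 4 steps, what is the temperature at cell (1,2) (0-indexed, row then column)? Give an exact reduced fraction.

Step 1: cell (1,2) = 13/4
Step 2: cell (1,2) = 179/48
Step 3: cell (1,2) = 10657/2880
Step 4: cell (1,2) = 678299/172800
Full grid after step 4:
  34949/8640 658849/172800 22853/6480
  389387/86400 16591/4000 678299/172800
  61951/12960 49889/10800 110147/25920

Answer: 678299/172800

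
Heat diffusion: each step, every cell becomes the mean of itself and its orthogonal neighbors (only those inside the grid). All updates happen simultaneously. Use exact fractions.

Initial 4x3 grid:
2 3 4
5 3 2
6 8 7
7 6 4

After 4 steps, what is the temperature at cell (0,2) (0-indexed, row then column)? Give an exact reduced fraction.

Answer: 9151/2400

Derivation:
Step 1: cell (0,2) = 3
Step 2: cell (0,2) = 10/3
Step 3: cell (0,2) = 2599/720
Step 4: cell (0,2) = 9151/2400
Full grid after step 4:
  64013/16200 829739/216000 9151/2400
  245501/54000 794057/180000 313043/72000
  289571/54000 634313/120000 1104409/216000
  757939/129600 1658717/288000 725489/129600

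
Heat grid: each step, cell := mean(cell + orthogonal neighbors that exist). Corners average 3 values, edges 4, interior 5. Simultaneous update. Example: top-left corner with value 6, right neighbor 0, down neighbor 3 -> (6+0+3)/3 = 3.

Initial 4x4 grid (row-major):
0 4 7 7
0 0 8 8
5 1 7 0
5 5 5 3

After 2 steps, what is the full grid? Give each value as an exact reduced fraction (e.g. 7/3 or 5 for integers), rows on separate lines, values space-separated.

Answer: 16/9 791/240 271/48 235/36
119/60 81/25 501/100 283/48
63/20 343/100 233/50 1027/240
47/12 22/5 119/30 73/18

Derivation:
After step 1:
  4/3 11/4 13/2 22/3
  5/4 13/5 6 23/4
  11/4 18/5 21/5 9/2
  5 4 5 8/3
After step 2:
  16/9 791/240 271/48 235/36
  119/60 81/25 501/100 283/48
  63/20 343/100 233/50 1027/240
  47/12 22/5 119/30 73/18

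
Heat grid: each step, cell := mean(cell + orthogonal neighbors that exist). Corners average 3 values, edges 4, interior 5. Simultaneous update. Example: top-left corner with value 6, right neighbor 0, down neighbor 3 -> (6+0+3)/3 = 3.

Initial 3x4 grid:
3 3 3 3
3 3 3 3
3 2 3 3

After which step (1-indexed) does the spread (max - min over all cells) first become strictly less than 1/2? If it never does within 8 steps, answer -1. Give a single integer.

Step 1: max=3, min=8/3, spread=1/3
  -> spread < 1/2 first at step 1
Step 2: max=3, min=329/120, spread=31/120
Step 3: max=3, min=3029/1080, spread=211/1080
Step 4: max=5353/1800, min=307103/108000, spread=14077/108000
Step 5: max=320317/108000, min=2775593/972000, spread=5363/48600
Step 6: max=177131/60000, min=83739191/29160000, spread=93859/1166400
Step 7: max=286263533/97200000, min=5038525519/1749600000, spread=4568723/69984000
Step 8: max=8566381111/2916000000, min=303147564371/104976000000, spread=8387449/167961600

Answer: 1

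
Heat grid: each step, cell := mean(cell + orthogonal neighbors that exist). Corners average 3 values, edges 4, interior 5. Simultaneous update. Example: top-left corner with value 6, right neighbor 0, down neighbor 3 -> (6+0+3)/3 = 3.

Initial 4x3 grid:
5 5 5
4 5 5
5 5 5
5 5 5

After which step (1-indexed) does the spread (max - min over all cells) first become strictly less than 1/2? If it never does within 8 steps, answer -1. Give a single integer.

Step 1: max=5, min=14/3, spread=1/3
  -> spread < 1/2 first at step 1
Step 2: max=5, min=569/120, spread=31/120
Step 3: max=5, min=5189/1080, spread=211/1080
Step 4: max=8953/1800, min=523103/108000, spread=14077/108000
Step 5: max=536317/108000, min=4719593/972000, spread=5363/48600
Step 6: max=297131/60000, min=142059191/29160000, spread=93859/1166400
Step 7: max=480663533/97200000, min=8537725519/1749600000, spread=4568723/69984000
Step 8: max=14398381111/2916000000, min=513099564371/104976000000, spread=8387449/167961600

Answer: 1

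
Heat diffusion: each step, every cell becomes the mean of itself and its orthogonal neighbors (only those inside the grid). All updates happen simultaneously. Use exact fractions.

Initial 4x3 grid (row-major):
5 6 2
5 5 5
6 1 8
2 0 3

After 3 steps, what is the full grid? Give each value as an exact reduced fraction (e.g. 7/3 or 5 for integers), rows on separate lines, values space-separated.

After step 1:
  16/3 9/2 13/3
  21/4 22/5 5
  7/2 4 17/4
  8/3 3/2 11/3
After step 2:
  181/36 557/120 83/18
  1109/240 463/100 1079/240
  185/48 353/100 203/48
  23/9 71/24 113/36
After step 3:
  10289/2160 34039/7200 9899/2160
  32639/7200 13151/3000 32339/7200
  26209/7200 11521/3000 27709/7200
  1349/432 21929/7200 1487/432

Answer: 10289/2160 34039/7200 9899/2160
32639/7200 13151/3000 32339/7200
26209/7200 11521/3000 27709/7200
1349/432 21929/7200 1487/432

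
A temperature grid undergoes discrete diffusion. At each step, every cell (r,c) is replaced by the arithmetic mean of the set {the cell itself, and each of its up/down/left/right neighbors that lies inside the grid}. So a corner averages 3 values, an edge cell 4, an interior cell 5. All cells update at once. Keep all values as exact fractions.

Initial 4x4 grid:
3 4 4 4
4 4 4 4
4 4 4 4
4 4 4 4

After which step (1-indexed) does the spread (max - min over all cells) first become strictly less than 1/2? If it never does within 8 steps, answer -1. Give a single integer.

Answer: 1

Derivation:
Step 1: max=4, min=11/3, spread=1/3
  -> spread < 1/2 first at step 1
Step 2: max=4, min=67/18, spread=5/18
Step 3: max=4, min=823/216, spread=41/216
Step 4: max=4, min=24877/6480, spread=1043/6480
Step 5: max=4, min=752047/194400, spread=25553/194400
Step 6: max=71921/18000, min=22656541/5832000, spread=645863/5832000
Step 7: max=479029/120000, min=682198309/174960000, spread=16225973/174960000
Step 8: max=215299/54000, min=20517722017/5248800000, spread=409340783/5248800000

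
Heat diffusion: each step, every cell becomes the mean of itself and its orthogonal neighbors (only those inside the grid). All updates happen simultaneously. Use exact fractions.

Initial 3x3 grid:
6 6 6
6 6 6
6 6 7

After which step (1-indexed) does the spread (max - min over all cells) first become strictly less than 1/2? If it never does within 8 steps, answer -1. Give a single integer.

Step 1: max=19/3, min=6, spread=1/3
  -> spread < 1/2 first at step 1
Step 2: max=113/18, min=6, spread=5/18
Step 3: max=1337/216, min=6, spread=41/216
Step 4: max=79891/12960, min=2171/360, spread=347/2592
Step 5: max=4772537/777600, min=21757/3600, spread=2921/31104
Step 6: max=285764539/46656000, min=2617483/432000, spread=24611/373248
Step 7: max=17114882033/2799360000, min=58976741/9720000, spread=207329/4478976
Step 8: max=1025799552451/167961600000, min=3149201599/518400000, spread=1746635/53747712

Answer: 1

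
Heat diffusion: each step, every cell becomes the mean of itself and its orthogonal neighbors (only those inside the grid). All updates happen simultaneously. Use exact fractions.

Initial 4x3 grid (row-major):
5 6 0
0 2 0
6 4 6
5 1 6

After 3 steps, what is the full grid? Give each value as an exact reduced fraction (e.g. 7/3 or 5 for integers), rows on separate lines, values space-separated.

Answer: 6829/2160 41669/14400 1883/720
5983/1800 18271/6000 1149/400
2171/600 5339/1500 12451/3600
233/60 7043/1800 1051/270

Derivation:
After step 1:
  11/3 13/4 2
  13/4 12/5 2
  15/4 19/5 4
  4 4 13/3
After step 2:
  61/18 679/240 29/12
  49/15 147/50 13/5
  37/10 359/100 53/15
  47/12 121/30 37/9
After step 3:
  6829/2160 41669/14400 1883/720
  5983/1800 18271/6000 1149/400
  2171/600 5339/1500 12451/3600
  233/60 7043/1800 1051/270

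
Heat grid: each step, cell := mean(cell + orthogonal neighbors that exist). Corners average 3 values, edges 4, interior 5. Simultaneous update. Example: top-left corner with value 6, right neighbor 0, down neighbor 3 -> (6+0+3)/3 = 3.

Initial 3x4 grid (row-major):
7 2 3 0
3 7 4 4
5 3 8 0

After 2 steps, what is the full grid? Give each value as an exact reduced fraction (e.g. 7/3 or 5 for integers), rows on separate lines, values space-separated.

After step 1:
  4 19/4 9/4 7/3
  11/2 19/5 26/5 2
  11/3 23/4 15/4 4
After step 2:
  19/4 37/10 109/30 79/36
  509/120 5 17/5 203/60
  179/36 509/120 187/40 13/4

Answer: 19/4 37/10 109/30 79/36
509/120 5 17/5 203/60
179/36 509/120 187/40 13/4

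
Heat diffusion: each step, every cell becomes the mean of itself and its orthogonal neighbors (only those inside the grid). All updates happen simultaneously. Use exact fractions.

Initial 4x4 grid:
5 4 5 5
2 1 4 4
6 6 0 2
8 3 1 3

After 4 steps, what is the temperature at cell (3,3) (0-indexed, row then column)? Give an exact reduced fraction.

Answer: 2091/800

Derivation:
Step 1: cell (3,3) = 2
Step 2: cell (3,3) = 2
Step 3: cell (3,3) = 589/240
Step 4: cell (3,3) = 2091/800
Full grid after step 4:
  245659/64800 813439/216000 795343/216000 241243/64800
  425597/108000 652621/180000 623677/180000 357629/108000
  440801/108000 668653/180000 183743/60000 103931/36000
  275707/64800 794767/216000 218197/72000 2091/800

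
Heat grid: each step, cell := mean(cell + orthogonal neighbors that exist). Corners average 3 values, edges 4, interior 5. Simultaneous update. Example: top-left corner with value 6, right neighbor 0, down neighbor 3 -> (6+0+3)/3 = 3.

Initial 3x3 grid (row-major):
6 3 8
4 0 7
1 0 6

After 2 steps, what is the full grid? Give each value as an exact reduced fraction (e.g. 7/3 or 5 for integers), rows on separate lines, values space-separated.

Answer: 34/9 1043/240 31/6
231/80 84/25 1103/240
37/18 211/80 34/9

Derivation:
After step 1:
  13/3 17/4 6
  11/4 14/5 21/4
  5/3 7/4 13/3
After step 2:
  34/9 1043/240 31/6
  231/80 84/25 1103/240
  37/18 211/80 34/9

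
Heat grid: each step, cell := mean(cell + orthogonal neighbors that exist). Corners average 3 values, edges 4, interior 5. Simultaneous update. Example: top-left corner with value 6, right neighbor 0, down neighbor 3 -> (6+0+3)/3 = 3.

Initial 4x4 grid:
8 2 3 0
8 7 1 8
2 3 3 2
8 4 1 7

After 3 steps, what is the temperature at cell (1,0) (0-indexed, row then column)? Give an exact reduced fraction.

Answer: 6269/1200

Derivation:
Step 1: cell (1,0) = 25/4
Step 2: cell (1,0) = 217/40
Step 3: cell (1,0) = 6269/1200
Full grid after step 3:
  307/60 5489/1200 12083/3600 7369/2160
  6269/1200 423/100 22903/6000 23101/7200
  3403/720 25699/6000 10291/3000 27077/7200
  9853/2160 5693/1440 27257/7200 761/216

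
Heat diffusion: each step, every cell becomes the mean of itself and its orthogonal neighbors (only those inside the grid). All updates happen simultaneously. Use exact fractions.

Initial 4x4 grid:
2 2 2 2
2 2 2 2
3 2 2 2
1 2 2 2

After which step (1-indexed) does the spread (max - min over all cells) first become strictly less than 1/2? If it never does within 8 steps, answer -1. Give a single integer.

Answer: 2

Derivation:
Step 1: max=9/4, min=7/4, spread=1/2
Step 2: max=169/80, min=23/12, spread=47/240
  -> spread < 1/2 first at step 2
Step 3: max=5009/2400, min=4699/2400, spread=31/240
Step 4: max=44489/21600, min=47531/24000, spread=17111/216000
Step 5: max=4423073/2160000, min=429811/216000, spread=124963/2160000
Step 6: max=39730553/19440000, min=8622637/4320000, spread=1857373/38880000
Step 7: max=1900787/933120, min=77654183/38880000, spread=2317913/58320000
Step 8: max=35590205489/17496000000, min=11668186753/5832000000, spread=58564523/1749600000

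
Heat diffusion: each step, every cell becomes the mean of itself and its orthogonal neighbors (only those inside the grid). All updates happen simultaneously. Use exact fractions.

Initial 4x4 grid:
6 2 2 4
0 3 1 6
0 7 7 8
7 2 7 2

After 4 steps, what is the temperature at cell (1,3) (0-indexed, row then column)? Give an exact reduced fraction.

Answer: 155317/36000

Derivation:
Step 1: cell (1,3) = 19/4
Step 2: cell (1,3) = 183/40
Step 3: cell (1,3) = 5299/1200
Step 4: cell (1,3) = 155317/36000
Full grid after step 4:
  186427/64800 67189/21600 127387/36000 2624/675
  136043/43200 616801/180000 2488/625 155317/36000
  28541/8000 60607/15000 816067/180000 532067/108000
  21497/5400 103493/24000 1065709/216000 333601/64800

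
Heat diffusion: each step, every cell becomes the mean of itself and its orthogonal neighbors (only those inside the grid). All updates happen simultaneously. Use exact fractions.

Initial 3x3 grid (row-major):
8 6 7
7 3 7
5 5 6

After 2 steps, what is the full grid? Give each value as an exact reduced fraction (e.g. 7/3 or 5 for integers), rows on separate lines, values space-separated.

Answer: 25/4 379/60 221/36
1441/240 557/100 1441/240
97/18 1321/240 11/2

Derivation:
After step 1:
  7 6 20/3
  23/4 28/5 23/4
  17/3 19/4 6
After step 2:
  25/4 379/60 221/36
  1441/240 557/100 1441/240
  97/18 1321/240 11/2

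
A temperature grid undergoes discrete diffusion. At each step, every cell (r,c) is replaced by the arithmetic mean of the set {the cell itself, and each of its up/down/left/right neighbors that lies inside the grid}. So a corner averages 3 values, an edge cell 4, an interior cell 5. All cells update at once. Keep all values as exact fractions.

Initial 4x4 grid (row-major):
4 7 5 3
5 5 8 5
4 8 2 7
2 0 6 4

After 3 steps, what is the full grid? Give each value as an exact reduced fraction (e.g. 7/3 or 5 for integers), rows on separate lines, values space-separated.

After step 1:
  16/3 21/4 23/4 13/3
  9/2 33/5 5 23/4
  19/4 19/5 31/5 9/2
  2 4 3 17/3
After step 2:
  181/36 86/15 61/12 95/18
  1271/240 503/100 293/50 235/48
  301/80 507/100 9/2 1327/240
  43/12 16/5 283/60 79/18
After step 3:
  11561/2160 18787/3600 19759/3600 2197/432
  34409/7200 32387/6000 30443/6000 38813/7200
  10627/2400 69/16 30811/6000 6953/1440
  2531/720 1657/400 605/144 10537/2160

Answer: 11561/2160 18787/3600 19759/3600 2197/432
34409/7200 32387/6000 30443/6000 38813/7200
10627/2400 69/16 30811/6000 6953/1440
2531/720 1657/400 605/144 10537/2160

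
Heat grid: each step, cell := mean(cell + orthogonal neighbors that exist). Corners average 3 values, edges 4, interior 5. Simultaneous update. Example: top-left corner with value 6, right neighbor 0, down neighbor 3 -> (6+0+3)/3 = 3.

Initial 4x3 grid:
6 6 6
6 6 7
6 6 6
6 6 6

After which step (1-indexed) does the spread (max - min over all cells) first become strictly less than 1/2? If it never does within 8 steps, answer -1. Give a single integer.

Answer: 1

Derivation:
Step 1: max=19/3, min=6, spread=1/3
  -> spread < 1/2 first at step 1
Step 2: max=751/120, min=6, spread=31/120
Step 3: max=6691/1080, min=6, spread=211/1080
Step 4: max=664897/108000, min=10847/1800, spread=14077/108000
Step 5: max=5972407/972000, min=651683/108000, spread=5363/48600
Step 6: max=178700809/29160000, min=362869/60000, spread=93859/1166400
Step 7: max=10707874481/1749600000, min=588536467/97200000, spread=4568723/69984000
Step 8: max=641636435629/104976000000, min=17677618889/2916000000, spread=8387449/167961600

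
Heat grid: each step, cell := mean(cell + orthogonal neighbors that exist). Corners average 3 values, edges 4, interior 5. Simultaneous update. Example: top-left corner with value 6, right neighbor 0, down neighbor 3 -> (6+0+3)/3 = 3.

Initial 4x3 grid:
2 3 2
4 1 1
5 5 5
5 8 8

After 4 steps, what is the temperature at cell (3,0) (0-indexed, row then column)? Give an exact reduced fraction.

Step 1: cell (3,0) = 6
Step 2: cell (3,0) = 23/4
Step 3: cell (3,0) = 439/80
Step 4: cell (3,0) = 9461/1800
Full grid after step 4:
  63307/21600 67003/24000 14783/5400
  255049/72000 68199/20000 30553/9000
  108883/24000 136861/30000 81131/18000
  9461/1800 769843/144000 114407/21600

Answer: 9461/1800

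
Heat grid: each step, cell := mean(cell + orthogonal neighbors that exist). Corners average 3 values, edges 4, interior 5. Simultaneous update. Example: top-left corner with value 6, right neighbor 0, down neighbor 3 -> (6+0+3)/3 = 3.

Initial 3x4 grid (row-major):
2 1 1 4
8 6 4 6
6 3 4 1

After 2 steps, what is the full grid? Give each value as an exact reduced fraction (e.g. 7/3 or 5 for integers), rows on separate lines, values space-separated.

Answer: 35/9 49/15 193/60 119/36
577/120 427/100 357/100 917/240
191/36 1069/240 937/240 125/36

Derivation:
After step 1:
  11/3 5/2 5/2 11/3
  11/2 22/5 21/5 15/4
  17/3 19/4 3 11/3
After step 2:
  35/9 49/15 193/60 119/36
  577/120 427/100 357/100 917/240
  191/36 1069/240 937/240 125/36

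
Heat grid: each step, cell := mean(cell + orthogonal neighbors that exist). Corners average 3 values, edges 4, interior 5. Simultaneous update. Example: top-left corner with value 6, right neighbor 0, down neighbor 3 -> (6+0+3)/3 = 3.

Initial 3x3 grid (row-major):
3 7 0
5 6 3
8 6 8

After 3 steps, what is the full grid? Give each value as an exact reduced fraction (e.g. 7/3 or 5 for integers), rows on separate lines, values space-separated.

Answer: 593/120 8261/1800 9329/2160
39419/7200 31181/6000 7757/1600
6457/1080 3487/600 11809/2160

Derivation:
After step 1:
  5 4 10/3
  11/2 27/5 17/4
  19/3 7 17/3
After step 2:
  29/6 133/30 139/36
  667/120 523/100 373/80
  113/18 61/10 203/36
After step 3:
  593/120 8261/1800 9329/2160
  39419/7200 31181/6000 7757/1600
  6457/1080 3487/600 11809/2160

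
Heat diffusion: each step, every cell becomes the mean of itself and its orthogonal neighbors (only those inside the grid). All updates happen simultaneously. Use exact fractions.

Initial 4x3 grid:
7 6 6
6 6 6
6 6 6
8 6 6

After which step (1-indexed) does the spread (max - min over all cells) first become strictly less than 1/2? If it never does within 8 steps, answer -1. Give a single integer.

Answer: 3

Derivation:
Step 1: max=20/3, min=6, spread=2/3
Step 2: max=59/9, min=6, spread=5/9
Step 3: max=2765/432, min=1451/240, spread=383/1080
  -> spread < 1/2 first at step 3
Step 4: max=20573/3240, min=43843/7200, spread=16873/64800
Step 5: max=4900831/777600, min=3167659/518400, spread=59737/311040
Step 6: max=292850639/46656000, min=190532641/31104000, spread=2820671/18662400
Step 7: max=17513290921/2799360000, min=3819810713/622080000, spread=25931417/223948800
Step 8: max=1048498642739/167961600000, min=688802540801/111974400000, spread=1223586523/13436928000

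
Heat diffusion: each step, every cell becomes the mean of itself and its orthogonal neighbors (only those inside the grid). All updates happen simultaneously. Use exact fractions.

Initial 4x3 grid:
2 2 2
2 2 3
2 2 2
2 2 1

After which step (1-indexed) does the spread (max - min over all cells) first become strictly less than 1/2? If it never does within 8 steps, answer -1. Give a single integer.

Answer: 2

Derivation:
Step 1: max=7/3, min=5/3, spread=2/3
Step 2: max=527/240, min=65/36, spread=281/720
  -> spread < 1/2 first at step 2
Step 3: max=4697/2160, min=203/108, spread=637/2160
Step 4: max=138107/64800, min=1658341/864000, spread=549257/2592000
Step 5: max=4103609/1944000, min=100634879/51840000, spread=26384083/155520000
Step 6: max=121978583/58320000, min=6081748861/3110400000, spread=1271326697/9331200000
Step 7: max=909221459/437400000, min=367220712599/186624000000, spread=62141329723/559872000000
Step 8: max=217069398199/104976000000, min=22135073987941/11197440000000, spread=3056985459857/33592320000000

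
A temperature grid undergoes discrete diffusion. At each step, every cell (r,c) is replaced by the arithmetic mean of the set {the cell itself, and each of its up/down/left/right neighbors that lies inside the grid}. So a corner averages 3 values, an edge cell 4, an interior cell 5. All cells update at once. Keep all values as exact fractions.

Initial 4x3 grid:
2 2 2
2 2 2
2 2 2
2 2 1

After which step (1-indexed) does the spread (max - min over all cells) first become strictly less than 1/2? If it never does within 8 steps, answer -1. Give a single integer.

Step 1: max=2, min=5/3, spread=1/3
  -> spread < 1/2 first at step 1
Step 2: max=2, min=31/18, spread=5/18
Step 3: max=2, min=391/216, spread=41/216
Step 4: max=2, min=47623/25920, spread=4217/25920
Step 5: max=14321/7200, min=2901251/1555200, spread=38417/311040
Step 6: max=285403/144000, min=175423789/93312000, spread=1903471/18662400
Step 7: max=8524241/4320000, min=10596450911/5598720000, spread=18038617/223948800
Step 8: max=764673241/388800000, min=638578217149/335923200000, spread=883978523/13436928000

Answer: 1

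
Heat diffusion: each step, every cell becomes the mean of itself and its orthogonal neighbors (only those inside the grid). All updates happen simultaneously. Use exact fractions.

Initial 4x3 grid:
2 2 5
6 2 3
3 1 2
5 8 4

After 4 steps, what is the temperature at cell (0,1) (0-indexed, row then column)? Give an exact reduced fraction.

Step 1: cell (0,1) = 11/4
Step 2: cell (0,1) = 733/240
Step 3: cell (0,1) = 8779/2880
Step 4: cell (0,1) = 531953/172800
Full grid after step 4:
  82229/25920 531953/172800 78749/25920
  36043/10800 232651/72000 67811/21600
  4039/1080 42961/12000 15041/4320
  52219/12960 22769/5760 48839/12960

Answer: 531953/172800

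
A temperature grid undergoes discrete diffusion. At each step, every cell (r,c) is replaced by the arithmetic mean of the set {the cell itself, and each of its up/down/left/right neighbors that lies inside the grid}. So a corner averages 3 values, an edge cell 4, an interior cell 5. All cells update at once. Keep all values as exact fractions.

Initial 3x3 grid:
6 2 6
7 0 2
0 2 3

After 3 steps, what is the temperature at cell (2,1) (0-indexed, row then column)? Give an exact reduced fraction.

Answer: 34477/14400

Derivation:
Step 1: cell (2,1) = 5/4
Step 2: cell (2,1) = 551/240
Step 3: cell (2,1) = 34477/14400
Full grid after step 3:
  293/80 24101/7200 6881/2160
  15059/4800 17749/6000 38627/14400
  991/360 34477/14400 1289/540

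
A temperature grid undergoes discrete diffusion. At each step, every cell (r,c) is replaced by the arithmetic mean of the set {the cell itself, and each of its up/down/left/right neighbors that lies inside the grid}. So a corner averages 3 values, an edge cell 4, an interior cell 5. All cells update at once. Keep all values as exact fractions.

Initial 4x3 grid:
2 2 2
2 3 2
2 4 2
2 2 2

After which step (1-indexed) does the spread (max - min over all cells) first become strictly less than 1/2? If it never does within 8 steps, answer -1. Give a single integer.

Answer: 2

Derivation:
Step 1: max=13/5, min=2, spread=3/5
Step 2: max=127/50, min=13/6, spread=28/75
  -> spread < 1/2 first at step 2
Step 3: max=5729/2400, min=10723/4800, spread=49/320
Step 4: max=142609/60000, min=97643/43200, spread=125887/1080000
Step 5: max=20382289/8640000, min=39343003/17280000, spread=56863/691200
Step 6: max=182991599/77760000, min=356323373/155520000, spread=386393/6220800
Step 7: max=73123876009/31104000000, min=142898334643/62208000000, spread=26795339/497664000
Step 8: max=4378812612131/1866240000000, min=8598843306137/3732480000000, spread=254051069/5971968000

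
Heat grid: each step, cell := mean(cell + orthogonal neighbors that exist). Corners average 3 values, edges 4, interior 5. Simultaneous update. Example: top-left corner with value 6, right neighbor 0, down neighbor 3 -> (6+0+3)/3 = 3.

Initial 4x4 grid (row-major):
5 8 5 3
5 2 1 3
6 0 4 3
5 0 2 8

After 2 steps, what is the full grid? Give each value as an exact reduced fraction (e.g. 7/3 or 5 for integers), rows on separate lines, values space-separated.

After step 1:
  6 5 17/4 11/3
  9/2 16/5 3 5/2
  4 12/5 2 9/2
  11/3 7/4 7/2 13/3
After step 2:
  31/6 369/80 191/48 125/36
  177/40 181/50 299/100 41/12
  437/120 267/100 77/25 10/3
  113/36 679/240 139/48 37/9

Answer: 31/6 369/80 191/48 125/36
177/40 181/50 299/100 41/12
437/120 267/100 77/25 10/3
113/36 679/240 139/48 37/9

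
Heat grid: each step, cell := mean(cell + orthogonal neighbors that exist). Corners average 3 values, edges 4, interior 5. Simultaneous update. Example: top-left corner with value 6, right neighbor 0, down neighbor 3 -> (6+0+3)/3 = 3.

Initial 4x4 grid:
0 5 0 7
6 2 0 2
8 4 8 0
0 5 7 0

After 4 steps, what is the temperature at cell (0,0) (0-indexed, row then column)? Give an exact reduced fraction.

Step 1: cell (0,0) = 11/3
Step 2: cell (0,0) = 113/36
Step 3: cell (0,0) = 7189/2160
Step 4: cell (0,0) = 217687/64800
Full grid after step 4:
  217687/64800 681559/216000 206413/72000 9787/3600
  399467/108000 627133/180000 31173/10000 206873/72000
  448807/108000 352807/90000 636059/180000 680243/216000
  140233/32400 56609/13500 50273/13500 221201/64800

Answer: 217687/64800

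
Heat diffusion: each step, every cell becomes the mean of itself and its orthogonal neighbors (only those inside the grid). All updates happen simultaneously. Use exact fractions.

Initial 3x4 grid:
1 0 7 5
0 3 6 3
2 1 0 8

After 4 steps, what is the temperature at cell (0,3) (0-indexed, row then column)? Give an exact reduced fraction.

Answer: 5741/1350

Derivation:
Step 1: cell (0,3) = 5
Step 2: cell (0,3) = 5
Step 3: cell (0,3) = 3241/720
Step 4: cell (0,3) = 5741/1350
Full grid after step 4:
  15841/8100 565871/216000 86839/24000 5741/1350
  779497/432000 444083/180000 632833/180000 1782107/432000
  6421/3600 170957/72000 710551/216000 127259/32400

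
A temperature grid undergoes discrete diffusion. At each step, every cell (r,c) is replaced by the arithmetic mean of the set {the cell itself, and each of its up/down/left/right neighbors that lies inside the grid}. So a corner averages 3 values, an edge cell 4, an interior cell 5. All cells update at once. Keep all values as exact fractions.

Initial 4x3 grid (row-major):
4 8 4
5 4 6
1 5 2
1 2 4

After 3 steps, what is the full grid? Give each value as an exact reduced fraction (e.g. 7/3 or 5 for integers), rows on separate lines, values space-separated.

After step 1:
  17/3 5 6
  7/2 28/5 4
  3 14/5 17/4
  4/3 3 8/3
After step 2:
  85/18 167/30 5
  533/120 209/50 397/80
  319/120 373/100 823/240
  22/9 49/20 119/36
After step 3:
  5303/1080 8761/1800 3727/720
  7201/1800 27457/6000 10543/2400
  11947/3600 6579/2000 27769/7200
  2719/1080 1193/400 6613/2160

Answer: 5303/1080 8761/1800 3727/720
7201/1800 27457/6000 10543/2400
11947/3600 6579/2000 27769/7200
2719/1080 1193/400 6613/2160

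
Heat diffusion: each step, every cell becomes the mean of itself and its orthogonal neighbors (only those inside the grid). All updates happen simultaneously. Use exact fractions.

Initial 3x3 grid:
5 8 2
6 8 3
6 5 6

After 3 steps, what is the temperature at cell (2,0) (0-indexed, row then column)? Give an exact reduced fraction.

Answer: 1279/216

Derivation:
Step 1: cell (2,0) = 17/3
Step 2: cell (2,0) = 109/18
Step 3: cell (2,0) = 1279/216
Full grid after step 3:
  160/27 16171/2880 1115/216
  5767/960 561/100 5017/960
  1279/216 16361/2880 569/108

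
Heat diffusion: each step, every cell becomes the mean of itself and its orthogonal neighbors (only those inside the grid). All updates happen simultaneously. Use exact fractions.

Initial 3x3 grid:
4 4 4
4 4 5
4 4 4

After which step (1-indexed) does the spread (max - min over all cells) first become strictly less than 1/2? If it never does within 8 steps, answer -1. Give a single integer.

Step 1: max=13/3, min=4, spread=1/3
  -> spread < 1/2 first at step 1
Step 2: max=1027/240, min=4, spread=67/240
Step 3: max=9077/2160, min=807/200, spread=1807/10800
Step 4: max=3613963/864000, min=21961/5400, spread=33401/288000
Step 5: max=32333933/7776000, min=2203391/540000, spread=3025513/38880000
Step 6: max=12906526867/3110400000, min=117955949/28800000, spread=53531/995328
Step 7: max=772528925849/186624000000, min=31895116051/7776000000, spread=450953/11943936
Step 8: max=46298663560603/11197440000000, min=3833488610519/933120000000, spread=3799043/143327232

Answer: 1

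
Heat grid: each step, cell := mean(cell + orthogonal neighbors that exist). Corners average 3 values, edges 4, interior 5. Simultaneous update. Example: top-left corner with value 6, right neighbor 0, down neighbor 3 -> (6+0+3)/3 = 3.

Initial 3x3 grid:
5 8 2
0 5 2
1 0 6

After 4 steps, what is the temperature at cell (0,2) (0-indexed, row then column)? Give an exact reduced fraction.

Step 1: cell (0,2) = 4
Step 2: cell (0,2) = 17/4
Step 3: cell (0,2) = 187/48
Step 4: cell (0,2) = 731/192
Full grid after step 4:
  18277/5184 31517/8640 731/192
  104233/34560 23693/7200 116893/34560
  13933/5184 2663/960 15905/5184

Answer: 731/192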